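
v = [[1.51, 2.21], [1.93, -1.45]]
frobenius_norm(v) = 3.60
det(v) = -6.45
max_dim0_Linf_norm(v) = 2.21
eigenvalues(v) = [2.57, -2.51]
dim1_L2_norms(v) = [2.68, 2.41]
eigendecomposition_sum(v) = [[2.03, 1.12],[0.98, 0.54]] + [[-0.52, 1.09],[0.95, -1.99]]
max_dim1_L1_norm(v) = 3.72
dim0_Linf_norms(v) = [1.93, 2.21]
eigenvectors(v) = [[0.90,-0.48],[0.43,0.88]]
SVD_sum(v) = [[1.06, 2.41], [-0.22, -0.50]] + [[0.45,-0.20], [2.15,-0.95]]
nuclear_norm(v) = 5.09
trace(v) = 0.06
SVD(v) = [[-0.98,0.2], [0.20,0.98]] @ diag([2.687839288261767, 2.4014828669962394]) @ [[-0.4,-0.91], [0.91,-0.40]]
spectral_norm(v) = 2.69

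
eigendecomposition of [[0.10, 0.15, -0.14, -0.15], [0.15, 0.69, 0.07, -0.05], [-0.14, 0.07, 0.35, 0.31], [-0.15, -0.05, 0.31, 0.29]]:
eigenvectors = [[0.33, -0.16, -0.70, -0.61], [0.83, 0.51, 0.08, 0.23], [-0.26, 0.66, 0.28, -0.64], [-0.37, 0.52, -0.65, 0.40]]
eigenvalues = [0.75, 0.68, 0.0, -0.0]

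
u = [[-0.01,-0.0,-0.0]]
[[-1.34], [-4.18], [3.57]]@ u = [[0.01, 0.00, 0.00], [0.04, 0.0, 0.0], [-0.04, 0.00, 0.00]]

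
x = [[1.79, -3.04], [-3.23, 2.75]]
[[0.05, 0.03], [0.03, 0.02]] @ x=[[-0.01,-0.07], [-0.01,-0.04]]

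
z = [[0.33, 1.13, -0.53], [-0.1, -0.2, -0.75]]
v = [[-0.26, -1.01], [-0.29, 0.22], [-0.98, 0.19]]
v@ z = [[0.02, -0.09, 0.90], [-0.12, -0.37, -0.01], [-0.34, -1.15, 0.38]]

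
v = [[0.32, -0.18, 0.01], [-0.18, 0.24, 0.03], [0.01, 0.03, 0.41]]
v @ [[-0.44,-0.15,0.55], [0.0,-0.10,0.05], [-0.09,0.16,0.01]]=[[-0.14, -0.03, 0.17],[0.08, 0.01, -0.09],[-0.04, 0.06, 0.01]]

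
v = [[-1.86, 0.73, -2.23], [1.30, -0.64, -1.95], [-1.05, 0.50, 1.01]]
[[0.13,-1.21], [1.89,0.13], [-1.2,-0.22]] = v @ [[0.68, 0.10], [0.17, -0.70], [-0.57, 0.23]]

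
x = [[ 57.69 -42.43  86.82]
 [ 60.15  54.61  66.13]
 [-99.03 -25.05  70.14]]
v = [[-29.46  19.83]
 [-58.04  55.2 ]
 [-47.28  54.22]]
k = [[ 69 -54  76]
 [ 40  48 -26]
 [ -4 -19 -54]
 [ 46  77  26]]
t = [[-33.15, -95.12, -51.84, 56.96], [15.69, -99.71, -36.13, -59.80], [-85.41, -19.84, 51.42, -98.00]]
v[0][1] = 19.83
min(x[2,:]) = -99.03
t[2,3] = -98.0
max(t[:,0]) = 15.69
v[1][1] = 55.2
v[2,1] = 54.22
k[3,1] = 77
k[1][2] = -26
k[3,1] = 77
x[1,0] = 60.15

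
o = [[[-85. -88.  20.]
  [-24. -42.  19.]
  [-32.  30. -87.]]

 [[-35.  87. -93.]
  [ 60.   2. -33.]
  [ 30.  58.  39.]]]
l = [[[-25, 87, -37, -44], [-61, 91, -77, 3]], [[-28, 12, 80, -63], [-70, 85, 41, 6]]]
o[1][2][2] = 39.0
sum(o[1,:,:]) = 115.0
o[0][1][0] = -24.0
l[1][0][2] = 80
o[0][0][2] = 20.0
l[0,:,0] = [-25, -61]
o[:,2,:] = [[-32.0, 30.0, -87.0], [30.0, 58.0, 39.0]]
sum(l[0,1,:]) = -44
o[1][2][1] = 58.0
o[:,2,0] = [-32.0, 30.0]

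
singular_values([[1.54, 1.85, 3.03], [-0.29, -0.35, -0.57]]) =[3.94, 0.0]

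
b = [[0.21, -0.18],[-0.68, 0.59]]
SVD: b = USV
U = [[-0.29, 0.96], [0.96, 0.29]]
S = [0.94, 0.0]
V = [[-0.76, 0.65], [0.65, 0.76]]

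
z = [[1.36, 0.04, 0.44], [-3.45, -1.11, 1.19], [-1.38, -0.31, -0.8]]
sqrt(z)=[[1.25, 0.08, 0.13], [-0.94, -0.06, 2.42], [-0.96, -0.43, 0.60]]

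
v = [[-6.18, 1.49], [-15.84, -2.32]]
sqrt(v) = [[-0.01, 0.76], [-8.11, 1.96]]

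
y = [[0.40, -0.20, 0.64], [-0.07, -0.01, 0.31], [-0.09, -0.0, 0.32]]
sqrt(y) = [[0.66-0.00j, (-0.29+0.03j), 0.63-0.02j], [(-0.05-0j), -0.04+0.07j, 0.58-0.07j], [-0.07-0.00j, -0.03+0.01j, 0.62-0.01j]]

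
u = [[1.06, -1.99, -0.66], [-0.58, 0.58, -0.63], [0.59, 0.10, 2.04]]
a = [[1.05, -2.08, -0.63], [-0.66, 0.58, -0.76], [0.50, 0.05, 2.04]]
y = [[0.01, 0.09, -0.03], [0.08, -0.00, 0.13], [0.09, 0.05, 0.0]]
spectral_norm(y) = 0.16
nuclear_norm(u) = 4.71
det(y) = 0.00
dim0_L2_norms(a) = [1.34, 2.16, 2.27]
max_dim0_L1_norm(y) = 0.18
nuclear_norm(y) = 0.33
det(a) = -0.52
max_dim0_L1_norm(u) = 3.33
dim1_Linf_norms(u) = [1.99, 0.63, 2.04]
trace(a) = 3.67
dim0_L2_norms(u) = [1.34, 2.08, 2.23]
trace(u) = 3.68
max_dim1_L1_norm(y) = 0.21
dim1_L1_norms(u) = [3.71, 1.79, 2.73]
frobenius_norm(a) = 3.40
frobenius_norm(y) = 0.21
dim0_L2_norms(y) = [0.12, 0.1, 0.13]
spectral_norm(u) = 2.47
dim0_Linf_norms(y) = [0.09, 0.09, 0.13]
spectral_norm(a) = 2.51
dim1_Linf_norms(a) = [2.08, 0.76, 2.04]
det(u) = -0.03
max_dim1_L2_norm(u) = 2.35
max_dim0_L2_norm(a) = 2.27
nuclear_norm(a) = 4.90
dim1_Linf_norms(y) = [0.09, 0.13, 0.09]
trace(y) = 0.01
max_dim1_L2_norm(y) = 0.15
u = y + a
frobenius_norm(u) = 3.33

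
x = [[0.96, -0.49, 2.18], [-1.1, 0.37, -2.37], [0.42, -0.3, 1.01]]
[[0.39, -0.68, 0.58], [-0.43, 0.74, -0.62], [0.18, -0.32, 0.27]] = x@[[-0.01, -0.27, 0.00], [0.03, 0.11, -0.02], [0.19, -0.17, 0.26]]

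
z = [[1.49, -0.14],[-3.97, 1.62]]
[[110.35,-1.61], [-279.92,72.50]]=z @ [[75.12, 4.06], [11.30, 54.70]]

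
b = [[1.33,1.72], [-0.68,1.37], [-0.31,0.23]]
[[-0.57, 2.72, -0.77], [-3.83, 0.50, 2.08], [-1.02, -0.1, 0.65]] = b @ [[1.94,0.96,-1.55], [-1.83,0.84,0.75]]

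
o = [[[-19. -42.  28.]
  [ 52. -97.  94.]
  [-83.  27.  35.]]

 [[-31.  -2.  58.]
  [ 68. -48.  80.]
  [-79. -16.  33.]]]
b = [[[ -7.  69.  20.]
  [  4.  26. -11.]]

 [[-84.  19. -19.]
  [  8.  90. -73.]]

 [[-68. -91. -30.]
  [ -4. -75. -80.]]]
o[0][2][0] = -83.0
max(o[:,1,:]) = 94.0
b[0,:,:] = [[-7.0, 69.0, 20.0], [4.0, 26.0, -11.0]]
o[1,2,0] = -79.0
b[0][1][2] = -11.0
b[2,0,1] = -91.0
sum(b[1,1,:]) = 25.0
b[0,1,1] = 26.0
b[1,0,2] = -19.0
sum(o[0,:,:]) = -5.0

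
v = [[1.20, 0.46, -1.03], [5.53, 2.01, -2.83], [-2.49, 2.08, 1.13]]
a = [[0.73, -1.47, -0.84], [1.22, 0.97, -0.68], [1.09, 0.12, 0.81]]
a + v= [[1.93, -1.01, -1.87], [6.75, 2.98, -3.51], [-1.40, 2.2, 1.94]]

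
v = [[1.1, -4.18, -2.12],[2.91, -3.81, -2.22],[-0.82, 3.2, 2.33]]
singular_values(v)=[8.07, 1.46, 0.48]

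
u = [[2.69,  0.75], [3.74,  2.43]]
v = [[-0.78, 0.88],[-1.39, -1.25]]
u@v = [[-3.14, 1.43], [-6.29, 0.25]]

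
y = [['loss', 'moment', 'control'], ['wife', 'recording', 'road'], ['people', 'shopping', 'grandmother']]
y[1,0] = 'wife'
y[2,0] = 'people'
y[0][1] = 'moment'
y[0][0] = 'loss'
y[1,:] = ['wife', 'recording', 'road']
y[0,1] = 'moment'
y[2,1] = 'shopping'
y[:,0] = ['loss', 'wife', 'people']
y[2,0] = 'people'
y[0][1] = 'moment'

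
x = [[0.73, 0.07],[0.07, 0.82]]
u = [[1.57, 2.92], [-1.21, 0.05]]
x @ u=[[1.06, 2.14], [-0.88, 0.25]]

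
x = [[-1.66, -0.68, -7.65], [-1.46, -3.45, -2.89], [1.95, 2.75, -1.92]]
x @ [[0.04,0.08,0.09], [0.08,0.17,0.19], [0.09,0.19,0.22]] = [[-0.81, -1.7, -1.96], [-0.59, -1.25, -1.42], [0.13, 0.26, 0.28]]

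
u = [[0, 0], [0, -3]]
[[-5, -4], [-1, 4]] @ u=[[0, 12], [0, -12]]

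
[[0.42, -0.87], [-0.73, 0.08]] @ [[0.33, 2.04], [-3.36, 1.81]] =[[3.06, -0.72],[-0.51, -1.34]]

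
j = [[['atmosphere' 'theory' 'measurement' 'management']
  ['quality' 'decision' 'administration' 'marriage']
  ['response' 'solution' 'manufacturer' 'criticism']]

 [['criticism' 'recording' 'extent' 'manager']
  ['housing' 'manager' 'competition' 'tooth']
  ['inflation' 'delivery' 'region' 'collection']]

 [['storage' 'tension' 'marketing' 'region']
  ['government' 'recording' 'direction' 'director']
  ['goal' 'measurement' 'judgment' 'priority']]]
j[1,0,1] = 'recording'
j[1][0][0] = 'criticism'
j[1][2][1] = 'delivery'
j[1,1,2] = 'competition'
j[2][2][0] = 'goal'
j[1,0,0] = 'criticism'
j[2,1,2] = 'direction'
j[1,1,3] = 'tooth'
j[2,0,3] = 'region'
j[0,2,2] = 'manufacturer'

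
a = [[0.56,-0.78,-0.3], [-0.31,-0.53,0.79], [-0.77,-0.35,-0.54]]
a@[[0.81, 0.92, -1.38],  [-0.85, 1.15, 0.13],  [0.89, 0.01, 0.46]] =[[0.85, -0.38, -1.01], [0.9, -0.89, 0.72], [-0.81, -1.12, 0.77]]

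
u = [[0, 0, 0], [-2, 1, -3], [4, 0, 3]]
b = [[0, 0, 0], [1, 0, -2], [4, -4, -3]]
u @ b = [[0, 0, 0], [-11, 12, 7], [12, -12, -9]]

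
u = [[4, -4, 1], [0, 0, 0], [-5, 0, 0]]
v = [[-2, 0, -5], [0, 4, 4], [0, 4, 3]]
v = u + [[-6, 4, -6], [0, 4, 4], [5, 4, 3]]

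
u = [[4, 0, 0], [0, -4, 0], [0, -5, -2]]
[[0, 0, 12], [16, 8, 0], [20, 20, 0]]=u@[[0, 0, 3], [-4, -2, 0], [0, -5, 0]]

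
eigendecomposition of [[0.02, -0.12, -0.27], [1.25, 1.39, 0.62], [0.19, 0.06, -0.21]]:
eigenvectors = [[0.10, -0.62, 0.54], [-0.99, 0.71, -0.67], [-0.03, -0.34, 0.52]]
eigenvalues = [1.28, 0.01, -0.09]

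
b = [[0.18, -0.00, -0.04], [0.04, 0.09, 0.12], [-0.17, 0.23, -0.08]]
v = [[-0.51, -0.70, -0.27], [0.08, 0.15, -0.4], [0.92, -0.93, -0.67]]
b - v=[[0.69, 0.7, 0.23], [-0.04, -0.06, 0.52], [-1.09, 1.16, 0.59]]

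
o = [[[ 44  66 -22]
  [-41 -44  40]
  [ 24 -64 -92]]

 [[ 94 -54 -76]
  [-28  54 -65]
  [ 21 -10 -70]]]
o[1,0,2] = -76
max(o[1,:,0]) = 94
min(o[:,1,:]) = -65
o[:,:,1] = [[66, -44, -64], [-54, 54, -10]]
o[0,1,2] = 40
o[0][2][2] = -92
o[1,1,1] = 54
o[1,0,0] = 94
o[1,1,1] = 54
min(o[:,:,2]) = -92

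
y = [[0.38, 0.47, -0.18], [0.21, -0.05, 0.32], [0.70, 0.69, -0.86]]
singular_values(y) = [1.43, 0.42, 0.15]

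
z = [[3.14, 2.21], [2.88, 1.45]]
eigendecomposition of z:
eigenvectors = [[0.77, -0.53], [0.63, 0.85]]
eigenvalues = [4.96, -0.37]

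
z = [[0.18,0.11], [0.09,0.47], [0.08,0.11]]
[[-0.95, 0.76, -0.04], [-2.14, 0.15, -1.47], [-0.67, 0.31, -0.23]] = z@[[-2.82, 4.59, 1.92],[-4.02, -0.56, -3.49]]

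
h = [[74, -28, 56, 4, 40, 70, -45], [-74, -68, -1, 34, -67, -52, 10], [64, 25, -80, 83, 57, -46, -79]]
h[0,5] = 70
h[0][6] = -45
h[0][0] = 74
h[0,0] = 74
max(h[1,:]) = 34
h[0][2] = 56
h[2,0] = 64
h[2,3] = 83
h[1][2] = -1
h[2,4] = 57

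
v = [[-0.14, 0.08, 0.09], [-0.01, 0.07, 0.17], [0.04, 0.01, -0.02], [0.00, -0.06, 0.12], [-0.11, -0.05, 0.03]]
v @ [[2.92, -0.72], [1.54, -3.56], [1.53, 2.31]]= [[-0.15, 0.02], [0.34, 0.15], [0.10, -0.11], [0.09, 0.49], [-0.35, 0.33]]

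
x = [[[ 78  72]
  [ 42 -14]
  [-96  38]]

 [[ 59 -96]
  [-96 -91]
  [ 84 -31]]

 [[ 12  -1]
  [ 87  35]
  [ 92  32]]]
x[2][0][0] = 12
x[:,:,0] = [[78, 42, -96], [59, -96, 84], [12, 87, 92]]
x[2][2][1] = 32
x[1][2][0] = 84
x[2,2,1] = 32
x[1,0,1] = -96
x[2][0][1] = -1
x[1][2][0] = 84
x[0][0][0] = 78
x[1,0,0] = 59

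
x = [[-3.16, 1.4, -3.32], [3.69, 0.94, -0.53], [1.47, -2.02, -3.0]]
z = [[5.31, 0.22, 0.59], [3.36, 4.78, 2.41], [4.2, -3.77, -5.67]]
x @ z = [[-26.02, 18.51, 20.33],[20.53, 7.30, 7.45],[-11.58, 1.98, 13.01]]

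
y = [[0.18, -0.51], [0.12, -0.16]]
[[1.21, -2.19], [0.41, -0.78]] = y@[[0.39, -1.49], [-2.24, 3.77]]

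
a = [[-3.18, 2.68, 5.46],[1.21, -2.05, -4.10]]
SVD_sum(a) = [[-2.73, 2.78, 5.63], [1.87, -1.90, -3.85]] + [[-0.45, -0.1, -0.17], [-0.66, -0.15, -0.25]]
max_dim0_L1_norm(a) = 9.56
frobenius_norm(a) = 8.34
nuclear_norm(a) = 9.17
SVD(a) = [[-0.83,0.56], [0.56,0.83]] @ diag([8.296110802079612, 0.8703709321995801]) @ [[0.4, -0.41, -0.82], [-0.92, -0.2, -0.34]]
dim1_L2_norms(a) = [6.86, 4.74]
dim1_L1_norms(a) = [11.32, 7.36]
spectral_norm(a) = 8.30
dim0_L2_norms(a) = [3.4, 3.37, 6.83]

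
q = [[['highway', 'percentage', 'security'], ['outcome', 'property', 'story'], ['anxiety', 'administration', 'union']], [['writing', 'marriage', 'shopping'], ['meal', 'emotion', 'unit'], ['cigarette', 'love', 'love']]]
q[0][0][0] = 'highway'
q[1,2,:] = ['cigarette', 'love', 'love']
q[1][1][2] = 'unit'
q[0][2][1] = 'administration'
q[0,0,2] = 'security'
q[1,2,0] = 'cigarette'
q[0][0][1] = 'percentage'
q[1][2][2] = 'love'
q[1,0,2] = 'shopping'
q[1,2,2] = 'love'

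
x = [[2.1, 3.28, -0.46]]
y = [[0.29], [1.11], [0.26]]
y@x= [[0.61,0.95,-0.13], [2.33,3.64,-0.51], [0.55,0.85,-0.12]]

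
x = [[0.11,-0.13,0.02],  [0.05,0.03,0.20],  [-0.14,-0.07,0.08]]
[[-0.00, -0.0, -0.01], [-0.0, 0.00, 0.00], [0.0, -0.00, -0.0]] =x @ [[-0.02,-0.0,-0.01], [-0.0,0.02,0.05], [-0.01,0.01,0.02]]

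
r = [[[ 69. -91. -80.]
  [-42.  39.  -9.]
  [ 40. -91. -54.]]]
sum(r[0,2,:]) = -105.0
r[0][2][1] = -91.0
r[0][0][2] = -80.0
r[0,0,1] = -91.0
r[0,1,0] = -42.0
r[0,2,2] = -54.0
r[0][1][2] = -9.0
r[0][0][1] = -91.0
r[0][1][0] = -42.0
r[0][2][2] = -54.0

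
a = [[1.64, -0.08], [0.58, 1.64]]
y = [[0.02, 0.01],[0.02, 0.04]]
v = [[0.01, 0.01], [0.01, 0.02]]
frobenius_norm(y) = 0.05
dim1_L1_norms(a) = [1.72, 2.22]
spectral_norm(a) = 1.92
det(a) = 2.74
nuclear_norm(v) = 0.03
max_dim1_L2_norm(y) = 0.04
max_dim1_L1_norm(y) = 0.06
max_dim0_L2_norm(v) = 0.02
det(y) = 0.00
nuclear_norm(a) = 3.35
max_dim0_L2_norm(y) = 0.04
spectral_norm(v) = 0.03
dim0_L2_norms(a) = [1.74, 1.64]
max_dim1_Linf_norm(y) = 0.04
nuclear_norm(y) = 0.06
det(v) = 0.00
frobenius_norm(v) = 0.03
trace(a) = 3.28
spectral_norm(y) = 0.05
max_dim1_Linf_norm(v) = 0.02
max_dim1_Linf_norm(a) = 1.64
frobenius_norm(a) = 2.39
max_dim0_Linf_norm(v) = 0.02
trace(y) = 0.06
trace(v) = 0.03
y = a @ v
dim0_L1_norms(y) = [0.04, 0.05]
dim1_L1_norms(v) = [0.02, 0.03]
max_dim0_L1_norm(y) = 0.05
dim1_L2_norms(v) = [0.01, 0.02]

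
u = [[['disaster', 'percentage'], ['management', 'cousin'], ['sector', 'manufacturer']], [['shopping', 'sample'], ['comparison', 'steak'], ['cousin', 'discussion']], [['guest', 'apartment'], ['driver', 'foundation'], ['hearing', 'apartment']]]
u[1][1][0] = 'comparison'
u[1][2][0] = 'cousin'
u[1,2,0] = 'cousin'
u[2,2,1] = 'apartment'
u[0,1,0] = 'management'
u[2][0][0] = 'guest'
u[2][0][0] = 'guest'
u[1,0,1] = 'sample'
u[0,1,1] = 'cousin'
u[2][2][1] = 'apartment'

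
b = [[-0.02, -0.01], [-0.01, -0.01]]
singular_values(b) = [0.03, 0.0]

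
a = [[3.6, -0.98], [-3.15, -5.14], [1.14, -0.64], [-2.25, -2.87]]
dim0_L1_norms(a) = [10.14, 9.63]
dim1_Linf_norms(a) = [3.6, 5.14, 1.14, 2.87]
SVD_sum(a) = [[0.99, 1.19], [-3.82, -4.58], [0.15, 0.18], [-2.33, -2.8]] + [[2.61, -2.17], [0.67, -0.56], [0.99, -0.82], [0.08, -0.07]]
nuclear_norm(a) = 10.90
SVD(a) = [[-0.22, -0.91], [0.83, -0.23], [-0.03, -0.34], [0.51, -0.03]] @ diag([7.16494607399625, 3.732914110547648]) @ [[-0.64, -0.77], [-0.77, 0.64]]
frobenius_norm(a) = 8.08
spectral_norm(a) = 7.16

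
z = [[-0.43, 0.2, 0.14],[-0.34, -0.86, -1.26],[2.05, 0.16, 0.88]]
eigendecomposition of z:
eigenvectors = [[-0.01, -0.19, -0.32],[-0.62, -0.79, 0.91],[0.78, 0.58, 0.26]]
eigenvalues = [0.72, -0.03, -1.1]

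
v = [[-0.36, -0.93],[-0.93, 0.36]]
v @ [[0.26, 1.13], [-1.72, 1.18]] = [[1.51, -1.50],[-0.86, -0.63]]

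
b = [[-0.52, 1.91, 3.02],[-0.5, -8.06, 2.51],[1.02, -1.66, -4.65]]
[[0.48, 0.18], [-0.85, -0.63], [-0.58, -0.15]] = b@[[0.01, 0.12], [0.13, 0.08], [0.08, 0.03]]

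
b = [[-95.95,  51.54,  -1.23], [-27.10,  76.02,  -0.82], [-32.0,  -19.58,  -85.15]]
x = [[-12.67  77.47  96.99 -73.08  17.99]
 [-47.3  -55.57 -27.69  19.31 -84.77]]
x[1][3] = 19.31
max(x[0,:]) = 96.99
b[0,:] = [-95.95, 51.54, -1.23]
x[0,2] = 96.99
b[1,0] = -27.1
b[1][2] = -0.82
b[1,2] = -0.82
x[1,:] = [-47.3, -55.57, -27.69, 19.31, -84.77]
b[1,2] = -0.82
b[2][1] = -19.58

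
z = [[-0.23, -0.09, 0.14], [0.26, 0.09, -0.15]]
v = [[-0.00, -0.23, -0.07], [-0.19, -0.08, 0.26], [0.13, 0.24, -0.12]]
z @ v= [[0.04, 0.09, -0.02], [-0.04, -0.1, 0.02]]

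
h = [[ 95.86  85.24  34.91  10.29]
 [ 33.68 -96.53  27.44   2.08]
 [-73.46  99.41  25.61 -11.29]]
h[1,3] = 2.08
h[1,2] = 27.44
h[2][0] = -73.46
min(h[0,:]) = 10.29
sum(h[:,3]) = 1.08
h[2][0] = -73.46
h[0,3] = 10.29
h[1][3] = 2.08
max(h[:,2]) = 34.91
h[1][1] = -96.53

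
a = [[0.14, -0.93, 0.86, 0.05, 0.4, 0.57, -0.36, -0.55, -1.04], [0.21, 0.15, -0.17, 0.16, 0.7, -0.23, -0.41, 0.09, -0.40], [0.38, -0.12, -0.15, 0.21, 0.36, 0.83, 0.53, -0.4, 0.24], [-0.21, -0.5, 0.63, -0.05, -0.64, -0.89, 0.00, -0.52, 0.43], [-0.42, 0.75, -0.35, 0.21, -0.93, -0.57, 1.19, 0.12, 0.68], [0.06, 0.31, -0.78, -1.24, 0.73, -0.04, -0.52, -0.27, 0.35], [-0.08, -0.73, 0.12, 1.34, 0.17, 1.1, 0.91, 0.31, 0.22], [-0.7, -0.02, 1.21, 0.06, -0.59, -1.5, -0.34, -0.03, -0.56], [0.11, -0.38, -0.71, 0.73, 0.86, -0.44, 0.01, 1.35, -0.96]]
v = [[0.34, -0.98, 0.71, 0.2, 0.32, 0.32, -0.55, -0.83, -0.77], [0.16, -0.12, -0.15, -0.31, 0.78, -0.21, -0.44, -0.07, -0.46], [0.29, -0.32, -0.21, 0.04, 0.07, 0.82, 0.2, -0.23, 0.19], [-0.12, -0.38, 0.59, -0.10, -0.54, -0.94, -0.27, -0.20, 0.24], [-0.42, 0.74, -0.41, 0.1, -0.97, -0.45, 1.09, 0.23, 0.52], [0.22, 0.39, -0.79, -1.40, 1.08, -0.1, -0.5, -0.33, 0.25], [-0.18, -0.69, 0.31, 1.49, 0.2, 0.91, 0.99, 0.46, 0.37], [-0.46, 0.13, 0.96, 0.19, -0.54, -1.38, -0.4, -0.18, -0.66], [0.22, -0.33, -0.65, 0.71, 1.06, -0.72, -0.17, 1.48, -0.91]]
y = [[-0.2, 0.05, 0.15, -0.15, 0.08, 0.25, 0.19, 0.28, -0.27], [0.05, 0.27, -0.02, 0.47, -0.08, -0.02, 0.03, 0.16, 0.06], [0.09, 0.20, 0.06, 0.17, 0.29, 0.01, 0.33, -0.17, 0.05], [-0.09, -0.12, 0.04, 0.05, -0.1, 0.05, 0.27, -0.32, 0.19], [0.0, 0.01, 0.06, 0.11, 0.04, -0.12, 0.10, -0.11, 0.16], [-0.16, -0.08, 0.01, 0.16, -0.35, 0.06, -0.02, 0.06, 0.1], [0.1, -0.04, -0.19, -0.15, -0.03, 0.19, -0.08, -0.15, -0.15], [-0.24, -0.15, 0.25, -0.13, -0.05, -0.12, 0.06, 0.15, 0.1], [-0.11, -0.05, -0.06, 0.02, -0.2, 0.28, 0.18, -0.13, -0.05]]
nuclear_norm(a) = 13.17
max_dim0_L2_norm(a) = 2.42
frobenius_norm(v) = 5.50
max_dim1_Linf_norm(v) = 1.49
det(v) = 0.00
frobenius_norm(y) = 1.44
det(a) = 0.69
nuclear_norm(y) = 3.23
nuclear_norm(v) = 12.64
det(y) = 0.00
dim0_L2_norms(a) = [0.97, 1.58, 1.98, 2.0, 1.92, 2.42, 1.79, 1.66, 1.83]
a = y + v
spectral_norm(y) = 0.75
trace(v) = -1.26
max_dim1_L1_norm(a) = 5.55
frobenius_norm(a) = 5.49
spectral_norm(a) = 3.08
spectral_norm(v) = 2.97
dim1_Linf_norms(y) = [0.28, 0.47, 0.33, 0.32, 0.16, 0.35, 0.19, 0.25, 0.28]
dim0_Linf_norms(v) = [0.46, 0.98, 0.96, 1.49, 1.08, 1.38, 1.09, 1.48, 0.91]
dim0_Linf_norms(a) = [0.7, 0.93, 1.21, 1.34, 0.93, 1.5, 1.19, 1.35, 1.04]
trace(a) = -0.96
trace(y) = 0.30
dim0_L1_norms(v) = [2.41, 4.08, 4.78, 4.54, 5.56, 5.85, 4.61, 4.01, 4.37]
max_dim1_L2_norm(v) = 2.4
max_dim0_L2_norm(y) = 0.59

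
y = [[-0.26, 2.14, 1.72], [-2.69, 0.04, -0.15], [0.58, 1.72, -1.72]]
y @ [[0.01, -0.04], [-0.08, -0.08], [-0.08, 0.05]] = [[-0.31, -0.07], [-0.02, 0.10], [0.01, -0.25]]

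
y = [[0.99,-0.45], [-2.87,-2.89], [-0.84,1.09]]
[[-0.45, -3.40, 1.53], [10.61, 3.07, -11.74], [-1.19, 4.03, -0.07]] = y @ [[-1.46, -2.70, 2.34],[-2.22, 1.62, 1.74]]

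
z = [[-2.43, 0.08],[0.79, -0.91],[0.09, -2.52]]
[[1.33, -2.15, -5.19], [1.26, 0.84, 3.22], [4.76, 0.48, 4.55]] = z@ [[-0.61, 0.88, 2.08], [-1.91, -0.16, -1.73]]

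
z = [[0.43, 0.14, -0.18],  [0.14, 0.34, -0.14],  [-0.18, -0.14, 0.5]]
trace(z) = 1.27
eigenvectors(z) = [[-0.59, -0.61, -0.53],[-0.44, -0.32, 0.84],[0.68, -0.73, 0.08]]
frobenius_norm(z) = 0.83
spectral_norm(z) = 0.74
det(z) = 0.05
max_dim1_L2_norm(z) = 0.55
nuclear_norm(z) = 1.27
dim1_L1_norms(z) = [0.75, 0.62, 0.82]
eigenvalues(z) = [0.74, 0.29, 0.24]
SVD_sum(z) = [[0.26, 0.19, -0.3], [0.19, 0.14, -0.22], [-0.30, -0.22, 0.35]] + [[0.11, 0.06, 0.13], [0.06, 0.03, 0.07], [0.13, 0.07, 0.15]] + [[0.07, -0.11, -0.01], [-0.11, 0.17, 0.02], [-0.01, 0.02, 0.0]]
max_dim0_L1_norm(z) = 0.82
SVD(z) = [[-0.59, 0.61, -0.53],[-0.44, 0.32, 0.84],[0.68, 0.73, 0.08]] @ diag([0.744560791532177, 0.2880775104500394, 0.23736169801778365]) @ [[-0.59, -0.44, 0.68], [0.61, 0.32, 0.73], [-0.53, 0.84, 0.08]]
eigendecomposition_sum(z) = [[0.26, 0.19, -0.3],[0.19, 0.14, -0.22],[-0.3, -0.22, 0.35]] + [[0.11, 0.06, 0.13],[0.06, 0.03, 0.07],[0.13, 0.07, 0.15]] + [[0.07, -0.11, -0.01], [-0.11, 0.17, 0.02], [-0.01, 0.02, 0.0]]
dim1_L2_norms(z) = [0.49, 0.39, 0.55]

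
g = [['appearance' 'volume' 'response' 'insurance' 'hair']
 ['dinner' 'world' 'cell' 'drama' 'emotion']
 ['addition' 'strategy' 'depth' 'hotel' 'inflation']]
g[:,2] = ['response', 'cell', 'depth']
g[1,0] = 'dinner'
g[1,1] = 'world'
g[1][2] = 'cell'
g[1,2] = 'cell'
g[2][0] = 'addition'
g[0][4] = 'hair'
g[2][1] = 'strategy'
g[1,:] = ['dinner', 'world', 'cell', 'drama', 'emotion']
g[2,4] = 'inflation'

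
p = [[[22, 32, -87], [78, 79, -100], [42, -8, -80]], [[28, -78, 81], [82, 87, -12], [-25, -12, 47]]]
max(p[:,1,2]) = -12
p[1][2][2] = 47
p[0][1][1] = 79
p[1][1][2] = -12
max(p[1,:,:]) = 87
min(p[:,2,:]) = -80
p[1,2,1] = -12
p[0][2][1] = -8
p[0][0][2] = -87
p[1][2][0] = -25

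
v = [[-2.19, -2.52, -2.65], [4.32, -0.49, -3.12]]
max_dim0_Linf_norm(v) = 4.32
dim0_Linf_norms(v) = [4.32, 2.52, 3.12]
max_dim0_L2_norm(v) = 4.84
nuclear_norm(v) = 9.61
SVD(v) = [[0.0, 1.00], [1.0, -0.0]] @ diag([5.351361370012517, 4.262491230200685]) @ [[0.81, -0.09, -0.59], [-0.52, -0.59, -0.62]]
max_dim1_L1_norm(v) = 7.93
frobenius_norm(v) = 6.84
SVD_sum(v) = [[0.02, -0.00, -0.01], [4.31, -0.5, -3.13]] + [[-2.21, -2.52, -2.64], [0.01, 0.01, 0.01]]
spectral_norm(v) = 5.35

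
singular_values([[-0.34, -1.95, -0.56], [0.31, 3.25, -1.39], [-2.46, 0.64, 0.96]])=[3.93, 2.74, 1.12]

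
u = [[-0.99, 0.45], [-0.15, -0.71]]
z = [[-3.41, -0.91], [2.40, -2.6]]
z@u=[[3.51, -0.89],[-1.99, 2.93]]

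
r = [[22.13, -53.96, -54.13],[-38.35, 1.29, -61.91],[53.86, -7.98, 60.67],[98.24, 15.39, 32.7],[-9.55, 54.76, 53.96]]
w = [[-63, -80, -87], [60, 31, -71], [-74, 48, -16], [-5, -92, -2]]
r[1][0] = -38.35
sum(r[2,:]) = 106.55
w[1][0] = 60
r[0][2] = -54.13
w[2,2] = -16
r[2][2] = 60.67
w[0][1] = -80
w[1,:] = [60, 31, -71]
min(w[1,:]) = -71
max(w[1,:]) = 60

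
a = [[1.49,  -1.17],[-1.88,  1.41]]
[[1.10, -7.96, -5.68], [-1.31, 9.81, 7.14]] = a@[[-0.21, -2.67, -3.50], [-1.21, 3.40, 0.40]]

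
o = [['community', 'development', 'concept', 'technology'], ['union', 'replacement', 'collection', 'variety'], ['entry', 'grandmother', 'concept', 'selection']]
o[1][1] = 'replacement'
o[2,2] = 'concept'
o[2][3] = 'selection'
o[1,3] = 'variety'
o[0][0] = 'community'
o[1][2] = 'collection'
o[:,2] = ['concept', 'collection', 'concept']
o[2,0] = 'entry'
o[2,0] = 'entry'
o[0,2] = 'concept'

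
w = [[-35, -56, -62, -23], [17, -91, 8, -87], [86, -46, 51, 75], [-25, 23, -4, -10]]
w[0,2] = -62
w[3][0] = -25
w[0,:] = [-35, -56, -62, -23]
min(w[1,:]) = -91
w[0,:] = [-35, -56, -62, -23]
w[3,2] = -4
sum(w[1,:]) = -153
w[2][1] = -46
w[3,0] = -25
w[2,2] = 51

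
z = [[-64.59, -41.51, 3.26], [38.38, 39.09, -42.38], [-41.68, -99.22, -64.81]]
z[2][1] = -99.22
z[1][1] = 39.09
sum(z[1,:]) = 35.089999999999996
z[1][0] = 38.38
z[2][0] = -41.68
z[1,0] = 38.38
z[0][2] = 3.26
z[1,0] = 38.38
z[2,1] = -99.22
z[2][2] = -64.81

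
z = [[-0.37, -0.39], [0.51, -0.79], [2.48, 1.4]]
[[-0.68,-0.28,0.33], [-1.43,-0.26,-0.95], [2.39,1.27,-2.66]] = z @ [[-0.04, 0.24, -1.28], [1.78, 0.48, 0.37]]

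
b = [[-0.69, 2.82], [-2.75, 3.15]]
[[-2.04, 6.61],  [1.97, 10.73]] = b @ [[-2.15, -1.69], [-1.25, 1.93]]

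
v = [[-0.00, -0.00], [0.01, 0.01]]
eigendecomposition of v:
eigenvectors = [[0.00,0.71],  [1.0,-0.71]]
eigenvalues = [0.01, -0.0]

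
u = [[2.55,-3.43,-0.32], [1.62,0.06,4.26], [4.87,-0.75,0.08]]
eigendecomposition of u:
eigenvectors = [[(-0.04+0.54j), -0.04-0.54j, -0.43+0.00j],[0.62+0.00j, (0.62-0j), (-0.69+0j)],[0.39+0.40j, 0.39-0.40j, (0.59+0j)]]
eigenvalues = [(2.63+4.15j), (2.63-4.15j), (-2.57+0j)]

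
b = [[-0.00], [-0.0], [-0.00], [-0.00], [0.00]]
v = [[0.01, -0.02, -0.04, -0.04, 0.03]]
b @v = [[0.00,0.0,0.00,0.0,0.00],[0.00,0.00,0.0,0.00,0.0],[0.0,0.00,0.00,0.0,0.00],[0.0,0.0,0.00,0.0,0.0],[0.0,0.00,0.0,0.0,0.0]]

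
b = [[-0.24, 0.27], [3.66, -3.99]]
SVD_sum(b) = [[-0.24, 0.27], [3.66, -3.99]] + [[0.00,0.0], [0.00,0.00]]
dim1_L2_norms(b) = [0.36, 5.41]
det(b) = -0.03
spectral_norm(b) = 5.43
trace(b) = -4.23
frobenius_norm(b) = 5.43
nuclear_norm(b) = 5.43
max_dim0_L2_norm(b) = 4.0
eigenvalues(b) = [0.01, -4.24]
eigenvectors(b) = [[0.74, -0.07], [0.68, 1.00]]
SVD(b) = [[-0.07, 1.00], [1.00, 0.07]] @ diag([5.426432363989802, 0.005639064112005712]) @ [[0.68, -0.74], [0.74, 0.68]]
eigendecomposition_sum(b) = [[0.01, 0.00], [0.01, 0.0]] + [[-0.25, 0.27], [3.65, -3.99]]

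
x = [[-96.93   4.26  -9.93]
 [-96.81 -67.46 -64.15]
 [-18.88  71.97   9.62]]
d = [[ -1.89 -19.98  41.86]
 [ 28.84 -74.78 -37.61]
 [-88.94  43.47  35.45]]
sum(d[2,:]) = -10.019999999999996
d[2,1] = 43.47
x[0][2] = -9.93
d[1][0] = 28.84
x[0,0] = -96.93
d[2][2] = 35.45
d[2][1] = 43.47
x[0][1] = 4.26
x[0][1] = 4.26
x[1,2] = -64.15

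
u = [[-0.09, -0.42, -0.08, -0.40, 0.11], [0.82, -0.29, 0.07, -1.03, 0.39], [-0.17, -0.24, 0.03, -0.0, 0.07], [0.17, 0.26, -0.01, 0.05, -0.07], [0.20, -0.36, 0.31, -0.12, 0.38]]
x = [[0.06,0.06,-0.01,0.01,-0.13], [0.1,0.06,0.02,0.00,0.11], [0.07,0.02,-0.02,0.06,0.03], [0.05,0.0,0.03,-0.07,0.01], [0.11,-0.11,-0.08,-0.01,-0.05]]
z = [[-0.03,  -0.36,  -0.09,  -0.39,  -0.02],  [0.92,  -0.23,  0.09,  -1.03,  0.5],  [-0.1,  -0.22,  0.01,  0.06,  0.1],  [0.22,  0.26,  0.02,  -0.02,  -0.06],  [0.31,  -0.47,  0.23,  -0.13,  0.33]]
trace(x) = -0.02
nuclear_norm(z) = 2.82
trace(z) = 0.06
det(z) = -0.00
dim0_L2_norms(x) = [0.18, 0.14, 0.09, 0.09, 0.18]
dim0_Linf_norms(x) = [0.11, 0.11, 0.08, 0.07, 0.13]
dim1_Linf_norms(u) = [0.42, 1.03, 0.24, 0.26, 0.38]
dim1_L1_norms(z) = [0.89, 2.77, 0.49, 0.58, 1.47]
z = x + u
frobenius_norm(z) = 1.79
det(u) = 0.00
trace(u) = 0.08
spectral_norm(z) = 1.61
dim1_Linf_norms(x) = [0.13, 0.11, 0.07, 0.07, 0.11]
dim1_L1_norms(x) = [0.27, 0.29, 0.2, 0.16, 0.36]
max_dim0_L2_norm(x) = 0.18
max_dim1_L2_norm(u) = 1.41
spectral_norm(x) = 0.20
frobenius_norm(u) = 1.72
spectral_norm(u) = 1.52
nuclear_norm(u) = 2.64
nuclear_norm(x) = 0.63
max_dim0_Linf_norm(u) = 1.03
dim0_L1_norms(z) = [1.58, 1.54, 0.44, 1.63, 1.01]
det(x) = -0.00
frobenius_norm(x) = 0.32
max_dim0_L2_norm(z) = 1.11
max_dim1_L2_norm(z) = 1.49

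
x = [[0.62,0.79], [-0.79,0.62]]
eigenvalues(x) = [(0.62+0.79j), (0.62-0.79j)]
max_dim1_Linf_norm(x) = 0.79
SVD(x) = [[0.79, -0.62],[0.62, 0.79]] @ diag([1.0042410069301095, 1.0042410069301093]) @ [[0.0, 1.0], [-1.0, -0.0]]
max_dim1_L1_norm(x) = 1.41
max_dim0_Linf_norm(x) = 0.79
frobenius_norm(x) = 1.42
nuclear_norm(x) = 2.01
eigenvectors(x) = [[(0.71+0j),  (0.71-0j)], [0.71j,  -0.71j]]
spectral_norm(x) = 1.00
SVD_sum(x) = [[0.00, 0.79], [0.00, 0.62]] + [[0.62, 0.00], [-0.79, 0.0]]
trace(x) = 1.24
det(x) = 1.01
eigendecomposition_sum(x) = [[0.31+0.40j,0.40-0.31j], [(-0.4+0.31j),(0.31+0.4j)]] + [[(0.31-0.4j), (0.4+0.31j)], [(-0.4-0.31j), (0.31-0.4j)]]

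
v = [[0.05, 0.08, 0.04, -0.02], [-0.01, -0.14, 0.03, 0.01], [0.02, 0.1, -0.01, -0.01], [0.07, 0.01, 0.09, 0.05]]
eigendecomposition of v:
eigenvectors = [[0.19+0.00j,(-0.04-0.38j),(-0.04+0.38j),-0.76+0.00j], [(-0.8+0j),(-0.04+0.01j),-0.04-0.01j,0.19+0.00j], [0.51+0.00j,0.00-0.10j,0.00+0.10j,0.61+0.00j], [(-0.25+0j),-0.92+0.00j,(-0.92-0j),(-0.07+0j)]]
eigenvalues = [(-0.15+0j), (0.05+0.04j), (0.05-0.04j), (-0+0j)]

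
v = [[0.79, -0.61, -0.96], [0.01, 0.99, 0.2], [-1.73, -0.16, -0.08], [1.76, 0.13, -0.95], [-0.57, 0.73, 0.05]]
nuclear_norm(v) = 5.14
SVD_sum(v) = [[1.06,-0.12,-0.41], [-0.15,0.02,0.06], [-1.44,0.16,0.57], [1.82,-0.20,-0.71], [-0.57,0.06,0.22]] + [[-0.17, -0.64, -0.25], [0.23, 0.87, 0.35], [-0.14, -0.53, -0.21], [0.05, 0.18, 0.07], [0.13, 0.49, 0.19]] + [[-0.1, 0.14, -0.29], [-0.07, 0.10, -0.21], [-0.15, 0.21, -0.43], [-0.1, 0.15, -0.31], [-0.12, 0.18, -0.37]]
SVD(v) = [[-0.4, -0.49, -0.39], [0.06, 0.67, -0.28], [0.55, -0.40, -0.59], [-0.69, 0.14, -0.42], [0.22, 0.37, -0.50]] @ diag([2.82655590478724, 1.4523412375626163, 0.8610961890447971]) @ [[-0.93, 0.1, 0.36], [0.24, 0.9, 0.36], [0.29, -0.42, 0.86]]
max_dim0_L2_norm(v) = 2.65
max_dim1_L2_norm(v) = 2.0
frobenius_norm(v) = 3.29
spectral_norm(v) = 2.83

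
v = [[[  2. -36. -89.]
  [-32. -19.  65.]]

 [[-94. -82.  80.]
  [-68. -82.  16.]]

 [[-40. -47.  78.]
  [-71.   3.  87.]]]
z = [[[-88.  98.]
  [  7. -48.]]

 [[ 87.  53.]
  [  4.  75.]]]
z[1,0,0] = 87.0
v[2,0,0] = -40.0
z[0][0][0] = -88.0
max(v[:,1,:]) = 87.0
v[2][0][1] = -47.0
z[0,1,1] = -48.0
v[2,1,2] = 87.0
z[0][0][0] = -88.0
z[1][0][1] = 53.0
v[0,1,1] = -19.0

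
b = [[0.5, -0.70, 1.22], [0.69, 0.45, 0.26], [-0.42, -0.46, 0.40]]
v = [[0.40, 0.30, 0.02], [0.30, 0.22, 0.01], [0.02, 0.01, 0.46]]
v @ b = [[0.40, -0.15, 0.57],[0.30, -0.12, 0.43],[-0.18, -0.22, 0.21]]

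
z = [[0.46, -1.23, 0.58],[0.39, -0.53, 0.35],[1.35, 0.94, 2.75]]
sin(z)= [[0.21,-1.27,0.12], [0.22,-0.57,0.03], [-0.1,0.72,-0.01]]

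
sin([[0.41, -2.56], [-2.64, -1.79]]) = [[0.70, -0.22],[-0.23, 0.51]]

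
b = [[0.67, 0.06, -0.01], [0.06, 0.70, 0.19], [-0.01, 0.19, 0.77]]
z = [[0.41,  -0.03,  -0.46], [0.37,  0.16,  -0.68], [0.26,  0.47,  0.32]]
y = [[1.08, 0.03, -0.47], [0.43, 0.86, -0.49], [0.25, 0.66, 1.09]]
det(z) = 0.10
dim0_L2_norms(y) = [1.19, 1.08, 1.28]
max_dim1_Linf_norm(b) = 0.77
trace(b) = 2.14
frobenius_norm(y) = 2.06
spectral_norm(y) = 1.42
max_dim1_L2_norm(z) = 0.79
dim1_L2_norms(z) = [0.62, 0.79, 0.63]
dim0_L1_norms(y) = [1.76, 1.55, 2.05]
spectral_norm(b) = 0.93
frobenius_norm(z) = 1.18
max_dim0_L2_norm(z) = 0.88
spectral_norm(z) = 0.99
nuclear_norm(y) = 3.44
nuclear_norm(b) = 2.14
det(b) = 0.33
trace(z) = 0.89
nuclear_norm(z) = 1.78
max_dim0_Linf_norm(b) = 0.77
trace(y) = 3.03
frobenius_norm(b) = 1.27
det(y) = 1.31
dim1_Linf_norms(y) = [1.08, 0.86, 1.09]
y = z + b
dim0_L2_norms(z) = [0.61, 0.5, 0.88]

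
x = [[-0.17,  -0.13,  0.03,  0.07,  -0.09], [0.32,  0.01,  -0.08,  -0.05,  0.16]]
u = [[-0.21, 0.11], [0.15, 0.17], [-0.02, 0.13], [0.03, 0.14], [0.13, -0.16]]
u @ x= [[0.07, 0.03, -0.02, -0.02, 0.04], [0.03, -0.02, -0.01, 0.00, 0.01], [0.05, 0.0, -0.01, -0.01, 0.02], [0.04, -0.0, -0.01, -0.00, 0.02], [-0.07, -0.02, 0.02, 0.02, -0.04]]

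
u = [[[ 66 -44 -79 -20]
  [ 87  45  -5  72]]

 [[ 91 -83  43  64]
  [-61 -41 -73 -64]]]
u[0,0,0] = 66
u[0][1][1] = 45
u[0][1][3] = 72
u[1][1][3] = -64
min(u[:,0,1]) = -83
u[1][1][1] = -41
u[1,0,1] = -83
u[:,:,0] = [[66, 87], [91, -61]]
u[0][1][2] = -5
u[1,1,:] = [-61, -41, -73, -64]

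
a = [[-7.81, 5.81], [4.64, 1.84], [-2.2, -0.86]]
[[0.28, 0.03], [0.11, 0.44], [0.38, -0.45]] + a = [[-7.53, 5.84], [4.75, 2.28], [-1.82, -1.31]]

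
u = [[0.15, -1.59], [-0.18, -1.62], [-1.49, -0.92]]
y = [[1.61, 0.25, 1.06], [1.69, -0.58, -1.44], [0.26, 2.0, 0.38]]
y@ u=[[-1.38, -3.94], [2.50, -0.42], [-0.89, -4.00]]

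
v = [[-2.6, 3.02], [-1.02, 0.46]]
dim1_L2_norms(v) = [3.99, 1.12]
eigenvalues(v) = [(-1.07+0.86j), (-1.07-0.86j)]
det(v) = 1.88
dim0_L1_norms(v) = [3.62, 3.48]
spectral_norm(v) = 4.11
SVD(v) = [[-0.97, -0.25], [-0.25, 0.97]] @ diag([4.113704411695948, 0.45807861027698943]) @ [[0.67, -0.74], [-0.74, -0.67]]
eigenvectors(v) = [[0.86+0.00j, (0.86-0j)], [(0.44+0.25j), (0.44-0.25j)]]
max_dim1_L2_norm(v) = 3.99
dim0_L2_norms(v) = [2.79, 3.05]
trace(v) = -2.14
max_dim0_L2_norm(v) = 3.05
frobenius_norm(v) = 4.14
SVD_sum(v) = [[-2.68, 2.94], [-0.69, 0.76]] + [[0.08, 0.08], [-0.33, -0.3]]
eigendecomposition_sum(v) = [[(-1.3-0.52j), 1.51+1.88j], [(-0.51-0.63j), (0.23+1.38j)]] + [[(-1.3+0.52j),1.51-1.88j], [(-0.51+0.63j),(0.23-1.38j)]]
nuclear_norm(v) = 4.57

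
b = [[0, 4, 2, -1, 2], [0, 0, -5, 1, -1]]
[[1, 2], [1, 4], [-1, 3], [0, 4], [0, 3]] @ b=[[0, 4, -8, 1, 0], [0, 4, -18, 3, -2], [0, -4, -17, 4, -5], [0, 0, -20, 4, -4], [0, 0, -15, 3, -3]]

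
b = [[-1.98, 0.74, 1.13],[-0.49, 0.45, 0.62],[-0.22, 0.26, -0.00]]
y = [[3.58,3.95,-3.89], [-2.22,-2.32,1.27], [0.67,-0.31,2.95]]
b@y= [[-7.97, -9.89, 11.98], [-2.34, -3.17, 4.31], [-1.36, -1.47, 1.19]]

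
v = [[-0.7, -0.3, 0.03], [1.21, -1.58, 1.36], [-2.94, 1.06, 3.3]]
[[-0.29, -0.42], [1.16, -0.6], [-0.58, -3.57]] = v@[[0.48, 0.50],[-0.12, 0.17],[0.29, -0.69]]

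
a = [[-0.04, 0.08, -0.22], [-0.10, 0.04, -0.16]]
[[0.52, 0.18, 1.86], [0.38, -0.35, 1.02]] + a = [[0.48, 0.26, 1.64], [0.28, -0.31, 0.86]]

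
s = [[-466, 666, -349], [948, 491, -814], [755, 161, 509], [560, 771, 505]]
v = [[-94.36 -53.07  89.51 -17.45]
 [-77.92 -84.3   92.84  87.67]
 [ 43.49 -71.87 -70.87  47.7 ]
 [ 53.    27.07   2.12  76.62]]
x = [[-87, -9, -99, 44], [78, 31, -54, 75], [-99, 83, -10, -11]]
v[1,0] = -77.92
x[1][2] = -54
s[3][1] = 771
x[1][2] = -54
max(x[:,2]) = -10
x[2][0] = -99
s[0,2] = -349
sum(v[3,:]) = 158.81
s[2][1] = 161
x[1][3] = 75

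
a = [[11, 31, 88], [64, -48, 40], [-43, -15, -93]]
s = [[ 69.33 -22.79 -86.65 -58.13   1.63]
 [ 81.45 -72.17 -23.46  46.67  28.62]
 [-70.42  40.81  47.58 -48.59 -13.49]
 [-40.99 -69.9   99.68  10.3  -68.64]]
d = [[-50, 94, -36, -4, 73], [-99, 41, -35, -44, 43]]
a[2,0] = -43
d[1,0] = -99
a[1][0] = 64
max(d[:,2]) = -35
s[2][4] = -13.49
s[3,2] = 99.68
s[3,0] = -40.99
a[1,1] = -48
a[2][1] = -15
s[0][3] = -58.13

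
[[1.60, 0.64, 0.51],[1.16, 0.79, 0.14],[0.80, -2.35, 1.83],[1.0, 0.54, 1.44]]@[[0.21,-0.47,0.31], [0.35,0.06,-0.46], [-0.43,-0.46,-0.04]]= [[0.34, -0.95, 0.18], [0.46, -0.56, -0.01], [-1.44, -1.36, 1.26], [-0.22, -1.10, 0.00]]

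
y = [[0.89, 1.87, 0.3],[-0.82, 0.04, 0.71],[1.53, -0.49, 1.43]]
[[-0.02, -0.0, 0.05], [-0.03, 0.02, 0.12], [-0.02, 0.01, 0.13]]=y@[[0.01, -0.01, -0.03], [-0.01, 0.0, 0.02], [-0.03, 0.02, 0.13]]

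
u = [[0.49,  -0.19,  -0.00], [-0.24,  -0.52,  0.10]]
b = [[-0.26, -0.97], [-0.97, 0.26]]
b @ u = [[0.11,0.55,-0.1], [-0.54,0.05,0.03]]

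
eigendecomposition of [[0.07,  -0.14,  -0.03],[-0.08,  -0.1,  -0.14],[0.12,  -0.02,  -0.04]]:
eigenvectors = [[(0.7+0j), (-0.49-0.11j), (-0.49+0.11j)],[(-0.51+0j), (-0.73+0j), (-0.73-0j)],[0.50+0.00j, (0.23+0.41j), (0.23-0.41j)]]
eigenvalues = [(0.15+0j), (-0.11+0.07j), (-0.11-0.07j)]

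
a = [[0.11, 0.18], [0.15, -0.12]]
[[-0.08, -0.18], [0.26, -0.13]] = a@[[0.92, -1.09], [-0.99, -0.31]]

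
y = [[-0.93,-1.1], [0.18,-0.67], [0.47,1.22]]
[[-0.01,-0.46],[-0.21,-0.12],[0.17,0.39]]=y @ [[-0.27,0.21], [0.24,0.24]]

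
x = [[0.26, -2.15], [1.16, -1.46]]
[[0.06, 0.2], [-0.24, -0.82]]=x @ [[-0.28, -0.97], [-0.06, -0.21]]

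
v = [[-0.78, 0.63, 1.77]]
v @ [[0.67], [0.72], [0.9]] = [[1.52]]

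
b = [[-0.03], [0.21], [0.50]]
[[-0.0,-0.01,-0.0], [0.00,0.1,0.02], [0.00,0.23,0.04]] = b @ [[0.01,0.46,0.08]]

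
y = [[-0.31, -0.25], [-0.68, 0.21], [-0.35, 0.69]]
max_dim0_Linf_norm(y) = 0.69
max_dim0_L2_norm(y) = 0.83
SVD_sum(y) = [[-0.06, 0.05],[-0.5, 0.42],[-0.54, 0.46]] + [[-0.25, -0.3],[-0.18, -0.21],[0.19, 0.23]]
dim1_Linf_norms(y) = [0.31, 0.68, 0.69]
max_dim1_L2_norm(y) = 0.77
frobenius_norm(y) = 1.12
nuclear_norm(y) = 1.54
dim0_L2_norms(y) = [0.83, 0.76]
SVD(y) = [[-0.08, 0.69], [-0.67, 0.5], [-0.74, -0.53]] @ diag([0.9708563359389619, 0.5666903695733441]) @ [[0.76, -0.65], [-0.65, -0.76]]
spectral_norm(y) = 0.97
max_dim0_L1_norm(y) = 1.34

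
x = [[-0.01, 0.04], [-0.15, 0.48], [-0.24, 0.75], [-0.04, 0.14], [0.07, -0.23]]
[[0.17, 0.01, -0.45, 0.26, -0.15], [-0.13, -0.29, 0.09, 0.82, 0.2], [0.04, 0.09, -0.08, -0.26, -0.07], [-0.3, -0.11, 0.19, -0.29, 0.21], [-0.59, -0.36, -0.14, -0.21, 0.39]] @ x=[[0.08,-0.26], [0.0,-0.01], [0.01,-0.04], [0.0,-0.01], [0.13,-0.42]]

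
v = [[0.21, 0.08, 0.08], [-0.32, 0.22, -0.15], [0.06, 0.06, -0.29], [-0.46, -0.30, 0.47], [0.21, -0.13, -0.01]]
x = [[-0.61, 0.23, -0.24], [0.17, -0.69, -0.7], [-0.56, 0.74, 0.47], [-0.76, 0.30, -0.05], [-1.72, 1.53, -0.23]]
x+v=[[-0.4, 0.31, -0.16], [-0.15, -0.47, -0.85], [-0.5, 0.80, 0.18], [-1.22, 0.0, 0.42], [-1.51, 1.4, -0.24]]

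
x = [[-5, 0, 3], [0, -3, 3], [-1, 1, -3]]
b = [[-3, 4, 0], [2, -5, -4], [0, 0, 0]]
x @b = [[15, -20, 0], [-6, 15, 12], [5, -9, -4]]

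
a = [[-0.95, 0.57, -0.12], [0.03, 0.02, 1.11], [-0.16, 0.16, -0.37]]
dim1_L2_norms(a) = [1.11, 1.11, 0.43]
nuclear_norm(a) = 2.36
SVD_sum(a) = [[-0.42,0.25,-0.61], [0.47,-0.28,0.69], [-0.23,0.14,-0.33]] + [[-0.53, 0.33, 0.49], [-0.45, 0.28, 0.42], [0.04, -0.02, -0.04]] + [[-0.01, -0.01, 0.00], [0.01, 0.02, -0.00], [0.03, 0.05, -0.0]]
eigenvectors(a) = [[0.93, -0.70, 0.43], [-0.26, -0.67, 0.89], [0.25, 0.25, 0.13]]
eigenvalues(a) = [-1.14, -0.36, 0.2]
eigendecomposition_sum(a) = [[-0.78, 0.50, -0.84], [0.22, -0.14, 0.23], [-0.21, 0.13, -0.22]] + [[-0.15, -0.01, 0.56], [-0.15, -0.01, 0.54], [0.05, 0.00, -0.2]] + [[-0.02, 0.08, 0.16], [-0.04, 0.17, 0.34], [-0.01, 0.02, 0.05]]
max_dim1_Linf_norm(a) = 1.11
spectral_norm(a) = 1.25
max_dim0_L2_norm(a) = 1.18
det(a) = 0.08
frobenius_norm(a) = 1.63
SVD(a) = [[-0.63, -0.76, -0.18], [0.70, -0.65, 0.29], [-0.34, 0.05, 0.94]] @ diag([1.2518396294317253, 1.0452128928516011, 0.061053671478706766]) @ [[0.53, -0.32, 0.78],[0.66, -0.42, -0.62],[0.52, 0.85, -0.01]]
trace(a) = -1.30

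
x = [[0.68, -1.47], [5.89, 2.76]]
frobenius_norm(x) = 6.70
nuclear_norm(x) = 8.12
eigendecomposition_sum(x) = [[0.34+1.70j, (-0.74+0.46j)], [2.94-1.84j, 1.38+1.05j]] + [[0.34-1.70j,-0.74-0.46j], [2.94+1.84j,(1.38-1.05j)]]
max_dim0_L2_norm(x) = 5.93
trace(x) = 3.44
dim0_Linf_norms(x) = [5.89, 2.76]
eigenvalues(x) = [(1.72+2.75j), (1.72-2.75j)]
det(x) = 10.54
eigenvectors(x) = [[0.16-0.42j,(0.16+0.42j)], [(-0.89+0j),-0.89-0.00j]]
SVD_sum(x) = [[-0.01,-0.00], [5.89,2.76]] + [[0.69, -1.47],[0.00, -0.0]]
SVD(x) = [[0.00, -1.0],  [-1.0, -0.00]] @ diag([6.504595923964449, 1.6196394246699062]) @ [[-0.91, -0.42],[-0.42, 0.91]]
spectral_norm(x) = 6.50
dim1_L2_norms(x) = [1.62, 6.5]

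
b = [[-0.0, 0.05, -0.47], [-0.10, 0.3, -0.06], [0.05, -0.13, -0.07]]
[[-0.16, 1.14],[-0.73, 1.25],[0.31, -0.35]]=b @[[-0.3, -0.75], [-2.52, 3.52], [0.08, -2.05]]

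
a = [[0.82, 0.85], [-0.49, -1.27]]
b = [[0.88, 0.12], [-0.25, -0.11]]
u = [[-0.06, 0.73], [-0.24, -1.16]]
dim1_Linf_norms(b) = [0.88, 0.25]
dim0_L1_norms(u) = [0.3, 1.89]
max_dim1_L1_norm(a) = 1.76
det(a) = -0.62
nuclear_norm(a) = 2.12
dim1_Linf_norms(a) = [0.85, 1.27]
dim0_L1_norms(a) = [1.31, 2.12]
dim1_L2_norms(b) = [0.89, 0.27]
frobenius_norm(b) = 0.93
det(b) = -0.07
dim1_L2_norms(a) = [1.18, 1.36]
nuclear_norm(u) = 1.56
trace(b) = 0.77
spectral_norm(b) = 0.93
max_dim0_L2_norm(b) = 0.91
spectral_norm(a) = 1.77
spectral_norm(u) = 1.38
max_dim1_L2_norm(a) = 1.36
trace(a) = -0.45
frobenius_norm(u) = 1.39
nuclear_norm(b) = 1.00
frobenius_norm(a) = 1.80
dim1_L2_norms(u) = [0.73, 1.18]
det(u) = 0.24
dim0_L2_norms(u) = [0.25, 1.37]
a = u + b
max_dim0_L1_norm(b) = 1.13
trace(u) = -1.22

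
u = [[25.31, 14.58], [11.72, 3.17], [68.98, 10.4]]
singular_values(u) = [75.95, 9.93]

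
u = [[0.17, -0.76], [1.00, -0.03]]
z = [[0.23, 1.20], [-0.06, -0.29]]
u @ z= [[0.08, 0.42], [0.23, 1.21]]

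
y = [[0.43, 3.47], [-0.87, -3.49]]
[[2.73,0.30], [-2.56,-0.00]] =y @[[-0.43, -0.68], [0.84, 0.17]]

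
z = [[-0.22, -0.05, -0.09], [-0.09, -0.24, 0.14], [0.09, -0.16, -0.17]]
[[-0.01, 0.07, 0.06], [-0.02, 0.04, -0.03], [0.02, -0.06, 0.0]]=z @ [[0.08, -0.39, -0.21], [0.01, 0.04, 0.07], [-0.06, 0.10, -0.20]]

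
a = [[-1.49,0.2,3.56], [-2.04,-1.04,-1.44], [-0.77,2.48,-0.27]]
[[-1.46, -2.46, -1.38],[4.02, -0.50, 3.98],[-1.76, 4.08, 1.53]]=a@ [[-0.91, 0.00, -1.33], [-1.07, 1.56, 0.10], [-0.73, -0.78, -0.95]]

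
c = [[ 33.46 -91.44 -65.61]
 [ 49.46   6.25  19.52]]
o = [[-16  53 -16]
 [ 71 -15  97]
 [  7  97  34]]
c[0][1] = -91.44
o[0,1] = 53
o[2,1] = 97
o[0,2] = -16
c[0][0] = 33.46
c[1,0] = 49.46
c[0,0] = 33.46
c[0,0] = 33.46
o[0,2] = -16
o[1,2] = 97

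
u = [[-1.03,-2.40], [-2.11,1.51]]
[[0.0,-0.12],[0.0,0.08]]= u@[[0.00, 0.0], [0.00, 0.05]]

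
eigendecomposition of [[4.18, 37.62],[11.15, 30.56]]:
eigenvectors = [[-0.96, -0.71], [0.28, -0.71]]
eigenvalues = [-6.99, 41.73]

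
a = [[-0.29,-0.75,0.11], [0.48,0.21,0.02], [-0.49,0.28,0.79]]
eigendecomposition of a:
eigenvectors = [[0.72+0.00j,  (0.72-0j),  0.05+0.00j], [-0.20-0.51j,  (-0.2+0.51j),  0.08+0.00j], [0.25+0.35j,  (0.25-0.35j),  (1+0j)]]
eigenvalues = [(-0.04+0.59j), (-0.04-0.59j), (0.79+0j)]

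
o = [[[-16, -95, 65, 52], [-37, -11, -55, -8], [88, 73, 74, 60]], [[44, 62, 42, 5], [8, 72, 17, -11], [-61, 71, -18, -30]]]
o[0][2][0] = 88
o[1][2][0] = -61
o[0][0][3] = 52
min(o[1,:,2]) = -18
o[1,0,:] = [44, 62, 42, 5]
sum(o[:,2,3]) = 30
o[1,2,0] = -61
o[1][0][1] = 62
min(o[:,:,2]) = -55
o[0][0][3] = 52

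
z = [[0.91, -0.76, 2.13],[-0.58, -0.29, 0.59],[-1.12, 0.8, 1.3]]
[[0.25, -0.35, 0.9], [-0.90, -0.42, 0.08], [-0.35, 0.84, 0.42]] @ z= [[-0.58, 0.63, 1.50], [-0.67, 0.87, -2.06], [-1.28, 0.36, 0.30]]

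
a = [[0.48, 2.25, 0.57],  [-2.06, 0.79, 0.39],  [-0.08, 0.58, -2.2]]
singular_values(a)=[2.53, 2.28, 2.06]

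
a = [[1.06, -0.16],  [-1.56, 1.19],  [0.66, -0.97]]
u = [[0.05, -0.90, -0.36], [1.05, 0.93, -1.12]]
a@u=[[-0.12, -1.1, -0.20], [1.17, 2.51, -0.77], [-0.99, -1.5, 0.85]]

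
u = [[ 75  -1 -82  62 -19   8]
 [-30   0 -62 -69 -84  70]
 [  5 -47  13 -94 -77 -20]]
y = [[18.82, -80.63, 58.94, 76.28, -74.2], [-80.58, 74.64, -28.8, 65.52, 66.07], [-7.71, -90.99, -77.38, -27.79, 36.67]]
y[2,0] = -7.71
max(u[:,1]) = 0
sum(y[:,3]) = 114.01000000000002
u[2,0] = 5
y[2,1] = -90.99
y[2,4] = 36.67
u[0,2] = -82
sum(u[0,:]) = 43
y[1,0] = -80.58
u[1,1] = 0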